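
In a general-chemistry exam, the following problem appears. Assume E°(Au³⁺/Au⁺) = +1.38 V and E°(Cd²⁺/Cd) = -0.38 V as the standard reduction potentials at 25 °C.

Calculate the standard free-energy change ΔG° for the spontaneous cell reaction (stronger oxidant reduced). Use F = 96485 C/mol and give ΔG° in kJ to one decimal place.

Au³⁺/Au⁺ (E° = +1.38 V) is the cathode; Cd²⁺/Cd (E° = -0.38 V) is the anode, so E°cell = +1.76 V.
Balancing electrons gives n = 2 (lcm of 2 and 2).
ΔG° = −nFE° = −(2)(96485)(+1.76) = -339,627 J = -339.6 kJ.

-339.6 kJ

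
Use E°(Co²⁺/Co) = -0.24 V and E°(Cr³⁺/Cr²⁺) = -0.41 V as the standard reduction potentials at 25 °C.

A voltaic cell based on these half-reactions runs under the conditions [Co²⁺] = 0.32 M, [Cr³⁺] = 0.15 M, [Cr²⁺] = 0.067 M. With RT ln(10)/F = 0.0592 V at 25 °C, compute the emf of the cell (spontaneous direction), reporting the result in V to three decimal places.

+0.135 V

Co²⁺/Co is the cathode (higher E°), Cr³⁺/Cr²⁺ the anode: E°cell = -0.24 − (-0.41) = +0.17 V, n = 2.
Overall: Co²⁺(aq) + 2 Cr²⁺(aq) → Co(s) + 2 Cr³⁺(aq)
Q = [Cr³⁺]^2 / ([Co²⁺]·[Cr²⁺]^2); log Q = 1.195.
E = E° − (0.0592/n) log Q = +0.17 − (0.0592/2)(1.195) = +0.135 V.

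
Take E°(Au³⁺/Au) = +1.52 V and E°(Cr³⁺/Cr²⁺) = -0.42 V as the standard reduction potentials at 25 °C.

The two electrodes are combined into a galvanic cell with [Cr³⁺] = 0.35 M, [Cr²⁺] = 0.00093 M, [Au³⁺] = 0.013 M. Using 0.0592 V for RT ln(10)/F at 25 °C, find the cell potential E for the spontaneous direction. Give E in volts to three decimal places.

Au³⁺/Au is the cathode (higher E°), Cr³⁺/Cr²⁺ the anode: E°cell = +1.52 − (-0.42) = +1.94 V, n = 3.
Overall: Au³⁺(aq) + 3 Cr²⁺(aq) → Au(s) + 3 Cr³⁺(aq)
Q = [Cr³⁺]^3 / ([Au³⁺]·[Cr²⁺]^3); log Q = 9.613.
E = E° − (0.0592/n) log Q = +1.94 − (0.0592/3)(9.613) = +1.750 V.

+1.750 V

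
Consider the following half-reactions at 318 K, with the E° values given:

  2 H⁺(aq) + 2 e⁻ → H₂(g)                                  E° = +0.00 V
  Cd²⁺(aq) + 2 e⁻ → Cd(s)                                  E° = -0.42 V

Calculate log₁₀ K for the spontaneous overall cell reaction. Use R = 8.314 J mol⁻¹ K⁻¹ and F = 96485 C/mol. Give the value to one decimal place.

13.3

Cathode: H⁺/H₂; anode: Cd²⁺/Cd. E°cell = (+0.00) − (-0.42) = +0.42 V, with n = 2.
ΔG° = −nFE° = −RT ln K, so ln K = nFE°/(RT) = (2)(96485)(+0.42) / ((8.314)(318)) = 30.655.
log₁₀ K = 30.655 / ln 10 = 13.3.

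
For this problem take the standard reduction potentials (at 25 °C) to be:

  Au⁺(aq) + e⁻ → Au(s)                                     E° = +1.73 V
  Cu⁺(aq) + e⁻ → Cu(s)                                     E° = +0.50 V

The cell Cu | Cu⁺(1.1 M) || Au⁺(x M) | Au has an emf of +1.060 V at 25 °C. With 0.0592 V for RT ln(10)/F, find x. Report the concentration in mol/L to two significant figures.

Au⁺/Au is the cathode, Cu⁺/Cu the anode: E°cell = +1.23 V, n = 1.
Overall reaction: Au⁺(aq) + Cu(s) → Au(s) + Cu⁺(aq); Q = [Cu⁺]^1/[Au⁺]^1.
From E = E° − (0.0592/n) log Q: log Q = (E° − E)·n/0.0592 = (+1.23 − (+1.060))·1/0.0592 = 2.8716.
So 1·log[Au⁺] = 1·log(1.1) − log Q = 0.0414 − (2.8716) = -2.8302; [Au⁺] = 10^(-2.8302) ≈ 0.0015 M.

0.0015 M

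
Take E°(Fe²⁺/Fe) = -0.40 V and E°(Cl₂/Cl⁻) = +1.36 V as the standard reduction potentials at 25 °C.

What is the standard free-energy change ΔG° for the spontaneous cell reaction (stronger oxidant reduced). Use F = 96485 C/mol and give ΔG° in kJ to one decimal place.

Cl₂/Cl⁻ (E° = +1.36 V) is the cathode; Fe²⁺/Fe (E° = -0.40 V) is the anode, so E°cell = +1.76 V.
Balancing electrons gives n = 2 (lcm of 2 and 2).
ΔG° = −nFE° = −(2)(96485)(+1.76) = -339,627 J = -339.6 kJ.

-339.6 kJ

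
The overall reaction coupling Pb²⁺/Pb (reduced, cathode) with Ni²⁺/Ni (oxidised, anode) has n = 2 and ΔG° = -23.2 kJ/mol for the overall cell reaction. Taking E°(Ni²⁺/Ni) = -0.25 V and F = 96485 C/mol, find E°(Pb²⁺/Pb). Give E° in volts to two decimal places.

E°cell = −ΔG°/(nF) = −(-23.2×10³)/((2)(96485)) = +0.120 V.
Since Pb²⁺/Pb is the cathode and Ni²⁺/Ni the anode, E°cell = E°(Pb²⁺/Pb) − E°(Ni²⁺/Ni).
So E°(Pb²⁺/Pb) = E°cell + E°(Ni²⁺/Ni) = +0.120 + (-0.25) = -0.13 V.

-0.13 V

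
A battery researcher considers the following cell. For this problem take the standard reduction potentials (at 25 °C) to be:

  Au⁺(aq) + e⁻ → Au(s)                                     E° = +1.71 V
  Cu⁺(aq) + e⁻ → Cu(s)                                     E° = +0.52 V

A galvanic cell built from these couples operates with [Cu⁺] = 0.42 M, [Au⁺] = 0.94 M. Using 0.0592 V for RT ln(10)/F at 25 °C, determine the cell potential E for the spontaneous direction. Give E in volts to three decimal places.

Au⁺/Au is the cathode (higher E°), Cu⁺/Cu the anode: E°cell = +1.71 − (+0.52) = +1.19 V, n = 1.
Overall: Au⁺(aq) + Cu(s) → Au(s) + Cu⁺(aq)
Q = [Cu⁺] / ([Au⁺]); log Q = -0.350.
E = E° − (0.0592/n) log Q = +1.19 − (0.0592/1)(-0.350) = +1.211 V.

+1.211 V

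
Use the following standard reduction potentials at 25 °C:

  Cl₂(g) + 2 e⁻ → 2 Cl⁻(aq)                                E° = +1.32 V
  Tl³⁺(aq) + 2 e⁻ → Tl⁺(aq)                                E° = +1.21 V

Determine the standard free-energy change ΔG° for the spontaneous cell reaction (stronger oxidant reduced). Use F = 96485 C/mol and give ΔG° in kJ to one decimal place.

-21.2 kJ

Cl₂/Cl⁻ (E° = +1.32 V) is the cathode; Tl³⁺/Tl⁺ (E° = +1.21 V) is the anode, so E°cell = +0.11 V.
Balancing electrons gives n = 2 (lcm of 2 and 2).
ΔG° = −nFE° = −(2)(96485)(+0.11) = -21,227 J = -21.2 kJ.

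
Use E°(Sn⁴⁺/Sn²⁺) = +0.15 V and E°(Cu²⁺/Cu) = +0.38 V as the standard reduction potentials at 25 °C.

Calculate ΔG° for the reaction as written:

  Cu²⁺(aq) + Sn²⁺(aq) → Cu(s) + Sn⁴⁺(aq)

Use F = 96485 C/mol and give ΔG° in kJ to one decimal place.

-44.4 kJ

As written, Cu²⁺/Cu is reduced (cathode) and Sn⁴⁺/Sn²⁺ is oxidised (anode), so E°cell = (+0.38) − (+0.15) = +0.23 V.
Balancing electrons gives n = 2.
ΔG° = −nFE° = −(2)(96485)(+0.23) = -44,383 J = -44.4 kJ.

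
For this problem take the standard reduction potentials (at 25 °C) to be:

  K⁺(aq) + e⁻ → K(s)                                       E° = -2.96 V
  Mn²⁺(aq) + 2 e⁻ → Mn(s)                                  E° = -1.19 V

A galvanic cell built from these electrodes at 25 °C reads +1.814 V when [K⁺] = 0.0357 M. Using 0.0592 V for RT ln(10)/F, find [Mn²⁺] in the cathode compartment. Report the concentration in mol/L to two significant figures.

0.039 M

Mn²⁺/Mn is the cathode, K⁺/K the anode: E°cell = +1.77 V, n = 2.
Overall reaction: Mn²⁺(aq) + 2 K(s) → Mn(s) + 2 K⁺(aq); Q = [K⁺]^2/[Mn²⁺]^1.
From E = E° − (0.0592/n) log Q: log Q = (E° − E)·n/0.0592 = (+1.77 − (+1.814))·2/0.0592 = -1.4865.
So 1·log[Mn²⁺] = 2·log(0.0357) − log Q = -2.8947 − (-1.4865) = -1.4082; [Mn²⁺] = 10^(-1.4082) ≈ 0.039 M.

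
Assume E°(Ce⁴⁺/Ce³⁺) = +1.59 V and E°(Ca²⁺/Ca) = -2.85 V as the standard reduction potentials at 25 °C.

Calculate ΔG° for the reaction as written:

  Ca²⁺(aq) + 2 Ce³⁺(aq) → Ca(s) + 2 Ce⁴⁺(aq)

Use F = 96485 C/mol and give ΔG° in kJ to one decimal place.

+856.8 kJ

As written, Ca²⁺/Ca is reduced (cathode) and Ce⁴⁺/Ce³⁺ is oxidised (anode), so E°cell = (-2.85) − (+1.59) = -4.44 V.
Balancing electrons gives n = 2.
ΔG° = −nFE° = −(2)(96485)(-4.44) = 856,787 J = +856.8 kJ.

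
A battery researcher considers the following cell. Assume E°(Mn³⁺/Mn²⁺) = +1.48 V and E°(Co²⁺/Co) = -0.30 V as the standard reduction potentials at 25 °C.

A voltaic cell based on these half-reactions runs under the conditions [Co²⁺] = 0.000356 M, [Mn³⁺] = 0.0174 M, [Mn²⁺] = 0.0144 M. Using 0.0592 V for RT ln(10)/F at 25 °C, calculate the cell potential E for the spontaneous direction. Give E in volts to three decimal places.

Mn³⁺/Mn²⁺ is the cathode (higher E°), Co²⁺/Co the anode: E°cell = +1.48 − (-0.30) = +1.78 V, n = 2.
Overall: 2 Mn³⁺(aq) + Co(s) → 2 Mn²⁺(aq) + Co²⁺(aq)
Q = [Mn²⁺]^2·[Co²⁺] / ([Mn³⁺]^2); log Q = -3.613.
E = E° − (0.0592/n) log Q = +1.78 − (0.0592/2)(-3.613) = +1.887 V.

+1.887 V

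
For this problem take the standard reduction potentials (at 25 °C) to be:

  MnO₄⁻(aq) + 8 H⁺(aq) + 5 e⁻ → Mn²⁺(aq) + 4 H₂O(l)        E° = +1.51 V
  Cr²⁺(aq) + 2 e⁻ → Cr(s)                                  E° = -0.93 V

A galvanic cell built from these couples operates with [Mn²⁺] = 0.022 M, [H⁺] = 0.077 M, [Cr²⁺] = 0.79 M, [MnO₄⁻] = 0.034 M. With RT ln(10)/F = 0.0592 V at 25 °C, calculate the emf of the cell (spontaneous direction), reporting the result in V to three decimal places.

+2.340 V

MnO₄⁻/Mn²⁺ is the cathode (higher E°), Cr²⁺/Cr the anode: E°cell = +1.51 − (-0.93) = +2.44 V, n = 10.
Overall: 2 MnO₄⁻(aq) + 16 H⁺(aq) + 5 Cr(s) → 2 Mn²⁺(aq) + 8 H₂O(l) + 5 Cr²⁺(aq)
Q = [Mn²⁺]^2·[Cr²⁺]^5 / ([MnO₄⁻]^2·[H⁺]^16); log Q = 16.926.
E = E° − (0.0592/n) log Q = +2.44 − (0.0592/10)(16.926) = +2.340 V.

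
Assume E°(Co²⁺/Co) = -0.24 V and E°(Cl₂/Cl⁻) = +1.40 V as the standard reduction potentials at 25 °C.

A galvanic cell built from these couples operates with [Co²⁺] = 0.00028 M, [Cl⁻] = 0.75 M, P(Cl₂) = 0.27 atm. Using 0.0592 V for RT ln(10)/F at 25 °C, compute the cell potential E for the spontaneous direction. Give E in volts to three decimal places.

Cl₂/Cl⁻ is the cathode (higher E°), Co²⁺/Co the anode: E°cell = +1.40 − (-0.24) = +1.64 V, n = 2.
Overall: Cl₂(g) + Co(s) → 2 Cl⁻(aq) + Co²⁺(aq)
Q = [Cl⁻]^2·[Co²⁺] / (P(Cl₂)); log Q = -3.234.
E = E° − (0.0592/n) log Q = +1.64 − (0.0592/2)(-3.234) = +1.736 V.

+1.736 V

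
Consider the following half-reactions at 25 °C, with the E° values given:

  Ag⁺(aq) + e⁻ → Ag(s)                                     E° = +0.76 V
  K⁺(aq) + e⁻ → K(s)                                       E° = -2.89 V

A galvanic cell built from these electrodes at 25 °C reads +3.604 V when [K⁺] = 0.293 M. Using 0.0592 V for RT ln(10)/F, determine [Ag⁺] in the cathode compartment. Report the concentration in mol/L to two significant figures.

0.049 M

Ag⁺/Ag is the cathode, K⁺/K the anode: E°cell = +3.65 V, n = 1.
Overall reaction: Ag⁺(aq) + K(s) → Ag(s) + K⁺(aq); Q = [K⁺]^1/[Ag⁺]^1.
From E = E° − (0.0592/n) log Q: log Q = (E° − E)·n/0.0592 = (+3.65 − (+3.604))·1/0.0592 = 0.7770.
So 1·log[Ag⁺] = 1·log(0.293) − log Q = -0.5331 − (0.7770) = -1.3101; [Ag⁺] = 10^(-1.3101) ≈ 0.049 M.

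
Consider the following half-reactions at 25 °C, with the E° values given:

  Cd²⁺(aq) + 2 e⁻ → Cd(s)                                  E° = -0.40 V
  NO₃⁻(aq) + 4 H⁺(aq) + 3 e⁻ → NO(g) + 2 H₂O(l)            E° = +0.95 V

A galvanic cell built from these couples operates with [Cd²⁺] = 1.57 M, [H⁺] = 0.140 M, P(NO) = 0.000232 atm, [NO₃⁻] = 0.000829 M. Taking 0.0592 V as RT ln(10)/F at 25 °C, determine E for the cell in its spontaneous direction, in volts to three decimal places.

+1.288 V

NO₃⁻/NO is the cathode (higher E°), Cd²⁺/Cd the anode: E°cell = +0.95 − (-0.40) = +1.35 V, n = 6.
Overall: 2 NO₃⁻(aq) + 8 H⁺(aq) + 3 Cd(s) → 2 NO(g) + 4 H₂O(l) + 3 Cd²⁺(aq)
Q = P(NO)^2·[Cd²⁺]^3 / ([NO₃⁻]^2·[H⁺]^8); log Q = 6.313.
E = E° − (0.0592/n) log Q = +1.35 − (0.0592/6)(6.313) = +1.288 V.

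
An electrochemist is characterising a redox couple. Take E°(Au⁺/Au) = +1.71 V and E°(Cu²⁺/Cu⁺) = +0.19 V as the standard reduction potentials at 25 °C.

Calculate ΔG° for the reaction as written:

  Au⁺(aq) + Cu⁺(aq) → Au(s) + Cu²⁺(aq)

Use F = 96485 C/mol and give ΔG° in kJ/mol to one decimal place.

-146.7 kJ/mol

As written, Au⁺/Au is reduced (cathode) and Cu²⁺/Cu⁺ is oxidised (anode), so E°cell = (+1.71) − (+0.19) = +1.52 V.
Balancing electrons gives n = 1.
ΔG° = −nFE° = −(1)(96485)(+1.52) = -146,657 J = -146.7 kJ/mol.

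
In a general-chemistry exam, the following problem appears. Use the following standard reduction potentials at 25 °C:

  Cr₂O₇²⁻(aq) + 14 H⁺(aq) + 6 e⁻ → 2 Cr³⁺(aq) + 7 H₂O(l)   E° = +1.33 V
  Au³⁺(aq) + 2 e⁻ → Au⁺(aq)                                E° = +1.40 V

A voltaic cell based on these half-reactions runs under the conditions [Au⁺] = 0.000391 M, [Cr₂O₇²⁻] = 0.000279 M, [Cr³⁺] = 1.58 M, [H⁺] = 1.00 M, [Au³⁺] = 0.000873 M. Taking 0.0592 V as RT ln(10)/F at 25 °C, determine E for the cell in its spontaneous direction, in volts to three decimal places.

Au³⁺/Au⁺ is the cathode (higher E°), Cr₂O₇²⁻/Cr³⁺ the anode: E°cell = +1.40 − (+1.33) = +0.07 V, n = 6.
Overall: 3 Au³⁺(aq) + 2 Cr³⁺(aq) + 7 H₂O(l) → 3 Au⁺(aq) + Cr₂O₇²⁻(aq) + 14 H⁺(aq)
Q = [Au⁺]^3·[Cr₂O₇²⁻]·[H⁺]^14 / ([Au³⁺]^3·[Cr³⁺]^2); log Q = -4.998.
E = E° − (0.0592/n) log Q = +0.07 − (0.0592/6)(-4.998) = +0.119 V.

+0.119 V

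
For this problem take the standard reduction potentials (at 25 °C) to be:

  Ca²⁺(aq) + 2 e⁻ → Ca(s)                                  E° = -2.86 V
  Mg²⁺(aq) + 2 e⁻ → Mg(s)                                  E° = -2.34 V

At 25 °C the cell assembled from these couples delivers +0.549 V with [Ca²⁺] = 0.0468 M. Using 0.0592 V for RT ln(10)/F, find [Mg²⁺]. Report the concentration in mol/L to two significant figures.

0.45 M

Mg²⁺/Mg is the cathode, Ca²⁺/Ca the anode: E°cell = +0.52 V, n = 2.
Overall reaction: Mg²⁺(aq) + Ca(s) → Mg(s) + Ca²⁺(aq); Q = [Ca²⁺]^1/[Mg²⁺]^1.
From E = E° − (0.0592/n) log Q: log Q = (E° − E)·n/0.0592 = (+0.52 − (+0.549))·2/0.0592 = -0.9797.
So 1·log[Mg²⁺] = 1·log(0.0468) − log Q = -1.3298 − (-0.9797) = -0.3501; [Mg²⁺] = 10^(-0.3501) ≈ 0.45 M.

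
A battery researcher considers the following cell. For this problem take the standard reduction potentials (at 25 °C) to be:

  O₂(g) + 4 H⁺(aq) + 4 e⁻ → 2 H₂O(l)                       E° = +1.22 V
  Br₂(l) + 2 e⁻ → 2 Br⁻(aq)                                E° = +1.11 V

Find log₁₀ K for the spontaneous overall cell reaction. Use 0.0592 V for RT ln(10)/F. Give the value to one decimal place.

Cathode: O₂/H₂O; anode: Br₂/Br⁻. E°cell = +0.11 V, n = 4.
log K = nE°cell / 0.0592 = (4)(+0.11) / 0.0592 = 7.4.

7.4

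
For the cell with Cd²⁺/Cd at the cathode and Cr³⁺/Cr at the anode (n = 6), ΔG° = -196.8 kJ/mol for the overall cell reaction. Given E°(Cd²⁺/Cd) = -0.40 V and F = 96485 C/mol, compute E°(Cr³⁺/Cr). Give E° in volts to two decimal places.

-0.74 V

E°cell = −ΔG°/(nF) = −(-196.8×10³)/((6)(96485)) = +0.340 V.
Since Cd²⁺/Cd is the cathode and Cr³⁺/Cr the anode, E°cell = E°(Cd²⁺/Cd) − E°(Cr³⁺/Cr).
So E°(Cr³⁺/Cr) = E°(Cd²⁺/Cd) − E°cell = (-0.40) − (+0.340) = -0.74 V.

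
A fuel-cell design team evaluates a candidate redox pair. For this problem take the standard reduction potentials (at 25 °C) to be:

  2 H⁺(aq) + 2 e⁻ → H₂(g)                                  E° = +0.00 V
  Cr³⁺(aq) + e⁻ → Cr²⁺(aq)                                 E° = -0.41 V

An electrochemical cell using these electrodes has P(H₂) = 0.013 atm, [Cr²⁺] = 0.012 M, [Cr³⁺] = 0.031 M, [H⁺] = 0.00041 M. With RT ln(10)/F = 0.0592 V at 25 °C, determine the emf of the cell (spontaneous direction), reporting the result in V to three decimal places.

+0.241 V

H⁺/H₂ is the cathode (higher E°), Cr³⁺/Cr²⁺ the anode: E°cell = +0.00 − (-0.41) = +0.41 V, n = 2.
Overall: 2 H⁺(aq) + 2 Cr²⁺(aq) → H₂(g) + 2 Cr³⁺(aq)
Q = P(H₂)·[Cr³⁺]^2 / ([H⁺]^2·[Cr²⁺]^2); log Q = 5.713.
E = E° − (0.0592/n) log Q = +0.41 − (0.0592/2)(5.713) = +0.241 V.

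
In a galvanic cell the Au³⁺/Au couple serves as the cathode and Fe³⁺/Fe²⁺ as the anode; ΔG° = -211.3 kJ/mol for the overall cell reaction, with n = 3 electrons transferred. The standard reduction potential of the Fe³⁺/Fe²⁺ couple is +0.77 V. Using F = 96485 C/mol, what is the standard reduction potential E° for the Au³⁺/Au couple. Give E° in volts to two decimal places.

E°cell = −ΔG°/(nF) = −(-211.3×10³)/((3)(96485)) = +0.730 V.
Since Au³⁺/Au is the cathode and Fe³⁺/Fe²⁺ the anode, E°cell = E°(Au³⁺/Au) − E°(Fe³⁺/Fe²⁺).
So E°(Au³⁺/Au) = E°cell + E°(Fe³⁺/Fe²⁺) = +0.730 + (+0.77) = +1.50 V.

+1.50 V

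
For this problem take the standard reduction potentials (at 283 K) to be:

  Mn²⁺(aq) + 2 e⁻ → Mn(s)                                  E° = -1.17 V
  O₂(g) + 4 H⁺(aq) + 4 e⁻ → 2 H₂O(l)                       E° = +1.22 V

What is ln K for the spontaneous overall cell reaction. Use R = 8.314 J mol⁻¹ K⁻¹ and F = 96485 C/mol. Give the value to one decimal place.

Cathode: O₂/H₂O; anode: Mn²⁺/Mn. E°cell = (+1.22) − (-1.17) = +2.39 V, with n = 4.
ΔG° = −nFE° = −RT ln K, so ln K = nFE°/(RT) = (4)(96485)(+2.39) / ((8.314)(283)) = 392.032.

392.0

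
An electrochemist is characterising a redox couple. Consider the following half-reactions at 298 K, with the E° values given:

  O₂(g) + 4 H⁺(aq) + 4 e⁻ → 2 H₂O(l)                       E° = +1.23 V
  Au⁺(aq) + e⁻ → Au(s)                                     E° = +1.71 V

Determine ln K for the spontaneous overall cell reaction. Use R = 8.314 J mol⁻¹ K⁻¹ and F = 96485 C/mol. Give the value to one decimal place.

Cathode: Au⁺/Au; anode: O₂/H₂O. E°cell = (+1.71) − (+1.23) = +0.48 V, with n = 4.
ΔG° = −nFE° = −RT ln K, so ln K = nFE°/(RT) = (4)(96485)(+0.48) / ((8.314)(298)) = 74.771.

74.8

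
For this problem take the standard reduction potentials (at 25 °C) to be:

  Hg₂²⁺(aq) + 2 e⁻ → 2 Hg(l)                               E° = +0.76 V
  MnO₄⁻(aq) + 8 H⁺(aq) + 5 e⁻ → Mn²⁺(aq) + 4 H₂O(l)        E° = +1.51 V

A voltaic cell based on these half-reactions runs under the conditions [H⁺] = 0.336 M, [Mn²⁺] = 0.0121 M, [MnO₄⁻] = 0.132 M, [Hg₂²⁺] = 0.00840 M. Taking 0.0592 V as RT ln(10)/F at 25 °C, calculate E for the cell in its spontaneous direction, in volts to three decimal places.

MnO₄⁻/Mn²⁺ is the cathode (higher E°), Hg₂²⁺/Hg the anode: E°cell = +1.51 − (+0.76) = +0.75 V, n = 10.
Overall: 2 MnO₄⁻(aq) + 16 H⁺(aq) + 10 Hg(l) → 2 Mn²⁺(aq) + 8 H₂O(l) + 5 Hg₂²⁺(aq)
Q = [Mn²⁺]^2·[Hg₂²⁺]^5 / ([MnO₄⁻]^2·[H⁺]^16); log Q = -4.876.
E = E° − (0.0592/n) log Q = +0.75 − (0.0592/10)(-4.876) = +0.779 V.

+0.779 V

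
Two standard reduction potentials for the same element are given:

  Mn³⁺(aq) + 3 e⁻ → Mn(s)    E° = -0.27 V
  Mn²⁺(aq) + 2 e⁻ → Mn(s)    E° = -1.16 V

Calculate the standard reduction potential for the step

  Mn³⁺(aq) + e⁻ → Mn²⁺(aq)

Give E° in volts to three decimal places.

Sequential free energies add, so n₃E°₃ = n₁E°₁ + n₂E°₂.
With n₃ = 3, and the known step contributing 2×(-1.16) V, the unknown satisfies 1·E° = 3×(-0.27) − 2×(-1.16) = +1.510.
E° = +1.510 / 1 = +1.510 V.

+1.510 V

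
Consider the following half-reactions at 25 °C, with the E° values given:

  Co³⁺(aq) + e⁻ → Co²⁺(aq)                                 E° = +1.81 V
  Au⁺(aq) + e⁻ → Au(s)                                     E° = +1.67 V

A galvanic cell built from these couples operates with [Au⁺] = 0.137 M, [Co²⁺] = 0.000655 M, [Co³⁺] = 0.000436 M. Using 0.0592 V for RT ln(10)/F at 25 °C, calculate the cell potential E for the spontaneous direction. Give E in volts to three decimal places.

+0.181 V

Co³⁺/Co²⁺ is the cathode (higher E°), Au⁺/Au the anode: E°cell = +1.81 − (+1.67) = +0.14 V, n = 1.
Overall: Co³⁺(aq) + Au(s) → Co²⁺(aq) + Au⁺(aq)
Q = [Co²⁺]·[Au⁺] / ([Co³⁺]); log Q = -0.687.
E = E° − (0.0592/n) log Q = +0.14 − (0.0592/1)(-0.687) = +0.181 V.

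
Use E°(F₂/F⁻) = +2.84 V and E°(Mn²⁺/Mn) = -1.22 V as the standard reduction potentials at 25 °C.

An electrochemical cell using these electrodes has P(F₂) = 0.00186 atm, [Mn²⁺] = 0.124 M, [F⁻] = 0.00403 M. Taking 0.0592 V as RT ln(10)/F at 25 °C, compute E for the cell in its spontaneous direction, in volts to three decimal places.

F₂/F⁻ is the cathode (higher E°), Mn²⁺/Mn the anode: E°cell = +2.84 − (-1.22) = +4.06 V, n = 2.
Overall: F₂(g) + Mn(s) → 2 F⁻(aq) + Mn²⁺(aq)
Q = [F⁻]^2·[Mn²⁺] / (P(F₂)); log Q = -2.965.
E = E° − (0.0592/n) log Q = +4.06 − (0.0592/2)(-2.965) = +4.148 V.

+4.148 V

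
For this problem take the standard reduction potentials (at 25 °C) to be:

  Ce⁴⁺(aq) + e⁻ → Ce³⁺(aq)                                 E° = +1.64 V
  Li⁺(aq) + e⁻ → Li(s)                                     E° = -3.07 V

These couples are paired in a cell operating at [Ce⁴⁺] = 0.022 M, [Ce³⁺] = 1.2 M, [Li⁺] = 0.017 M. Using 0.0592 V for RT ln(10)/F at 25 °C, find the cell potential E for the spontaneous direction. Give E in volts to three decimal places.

+4.712 V

Ce⁴⁺/Ce³⁺ is the cathode (higher E°), Li⁺/Li the anode: E°cell = +1.64 − (-3.07) = +4.71 V, n = 1.
Overall: Ce⁴⁺(aq) + Li(s) → Ce³⁺(aq) + Li⁺(aq)
Q = [Ce³⁺]·[Li⁺] / ([Ce⁴⁺]); log Q = -0.033.
E = E° − (0.0592/n) log Q = +4.71 − (0.0592/1)(-0.033) = +4.712 V.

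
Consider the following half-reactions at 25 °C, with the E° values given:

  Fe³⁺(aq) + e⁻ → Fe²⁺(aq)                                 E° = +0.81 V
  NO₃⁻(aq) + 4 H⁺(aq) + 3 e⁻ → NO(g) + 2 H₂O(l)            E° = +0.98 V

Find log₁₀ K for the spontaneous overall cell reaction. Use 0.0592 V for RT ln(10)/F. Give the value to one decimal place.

Cathode: NO₃⁻/NO; anode: Fe³⁺/Fe²⁺. E°cell = +0.17 V, n = 3.
log K = nE°cell / 0.0592 = (3)(+0.17) / 0.0592 = 8.6.

8.6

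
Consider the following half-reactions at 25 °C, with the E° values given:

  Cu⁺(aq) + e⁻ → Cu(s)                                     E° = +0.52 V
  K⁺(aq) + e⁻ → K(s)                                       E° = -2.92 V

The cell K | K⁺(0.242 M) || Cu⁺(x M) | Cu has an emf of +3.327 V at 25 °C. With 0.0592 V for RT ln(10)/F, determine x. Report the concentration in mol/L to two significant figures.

Cu⁺/Cu is the cathode, K⁺/K the anode: E°cell = +3.44 V, n = 1.
Overall reaction: Cu⁺(aq) + K(s) → Cu(s) + K⁺(aq); Q = [K⁺]^1/[Cu⁺]^1.
From E = E° − (0.0592/n) log Q: log Q = (E° − E)·n/0.0592 = (+3.44 − (+3.327))·1/0.0592 = 1.9088.
So 1·log[Cu⁺] = 1·log(0.242) − log Q = -0.6162 − (1.9088) = -2.5250; [Cu⁺] = 10^(-2.5250) ≈ 0.0030 M.

0.0030 M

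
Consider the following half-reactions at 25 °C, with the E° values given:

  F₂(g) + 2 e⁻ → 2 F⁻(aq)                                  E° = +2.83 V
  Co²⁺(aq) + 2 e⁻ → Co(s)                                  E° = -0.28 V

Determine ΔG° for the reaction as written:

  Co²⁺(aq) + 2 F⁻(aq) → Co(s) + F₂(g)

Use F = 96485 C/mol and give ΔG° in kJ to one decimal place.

+600.1 kJ

As written, Co²⁺/Co is reduced (cathode) and F₂/F⁻ is oxidised (anode), so E°cell = (-0.28) − (+2.83) = -3.11 V.
Balancing electrons gives n = 2.
ΔG° = −nFE° = −(2)(96485)(-3.11) = 600,137 J = +600.1 kJ.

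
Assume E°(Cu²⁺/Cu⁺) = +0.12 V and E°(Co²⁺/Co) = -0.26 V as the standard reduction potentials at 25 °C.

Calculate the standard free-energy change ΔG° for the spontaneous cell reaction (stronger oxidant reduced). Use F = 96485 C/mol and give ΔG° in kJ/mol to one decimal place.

-73.3 kJ/mol

Cu²⁺/Cu⁺ (E° = +0.12 V) is the cathode; Co²⁺/Co (E° = -0.26 V) is the anode, so E°cell = +0.38 V.
Balancing electrons gives n = 2 (lcm of 1 and 2).
ΔG° = −nFE° = −(2)(96485)(+0.38) = -73,329 J = -73.3 kJ/mol.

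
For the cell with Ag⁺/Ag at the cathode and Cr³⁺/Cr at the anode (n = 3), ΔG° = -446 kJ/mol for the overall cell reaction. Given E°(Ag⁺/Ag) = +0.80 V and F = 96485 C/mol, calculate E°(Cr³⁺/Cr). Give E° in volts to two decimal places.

E°cell = −ΔG°/(nF) = −(-446×10³)/((3)(96485)) = +1.541 V.
Since Ag⁺/Ag is the cathode and Cr³⁺/Cr the anode, E°cell = E°(Ag⁺/Ag) − E°(Cr³⁺/Cr).
So E°(Cr³⁺/Cr) = E°(Ag⁺/Ag) − E°cell = (+0.80) − (+1.541) = -0.74 V.

-0.74 V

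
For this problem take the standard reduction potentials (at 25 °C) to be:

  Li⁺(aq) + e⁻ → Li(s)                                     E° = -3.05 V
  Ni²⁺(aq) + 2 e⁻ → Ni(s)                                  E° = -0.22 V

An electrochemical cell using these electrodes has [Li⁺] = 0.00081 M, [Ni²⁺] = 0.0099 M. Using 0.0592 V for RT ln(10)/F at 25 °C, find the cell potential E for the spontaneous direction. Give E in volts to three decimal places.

+2.954 V

Ni²⁺/Ni is the cathode (higher E°), Li⁺/Li the anode: E°cell = -0.22 − (-3.05) = +2.83 V, n = 2.
Overall: Ni²⁺(aq) + 2 Li(s) → Ni(s) + 2 Li⁺(aq)
Q = [Li⁺]^2 / ([Ni²⁺]); log Q = -4.179.
E = E° − (0.0592/n) log Q = +2.83 − (0.0592/2)(-4.179) = +2.954 V.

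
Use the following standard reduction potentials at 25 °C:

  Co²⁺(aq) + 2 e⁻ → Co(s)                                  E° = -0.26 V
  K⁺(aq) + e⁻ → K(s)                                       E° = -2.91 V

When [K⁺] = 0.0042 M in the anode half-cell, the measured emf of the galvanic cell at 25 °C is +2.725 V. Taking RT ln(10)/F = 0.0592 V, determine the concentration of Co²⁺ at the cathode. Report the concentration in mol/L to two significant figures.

Co²⁺/Co is the cathode, K⁺/K the anode: E°cell = +2.65 V, n = 2.
Overall reaction: Co²⁺(aq) + 2 K(s) → Co(s) + 2 K⁺(aq); Q = [K⁺]^2/[Co²⁺]^1.
From E = E° − (0.0592/n) log Q: log Q = (E° − E)·n/0.0592 = (+2.65 − (+2.725))·2/0.0592 = -2.5338.
So 1·log[Co²⁺] = 2·log(0.0042) − log Q = -4.7535 − (-2.5338) = -2.2197; [Co²⁺] = 10^(-2.2197) ≈ 0.0060 M.

0.0060 M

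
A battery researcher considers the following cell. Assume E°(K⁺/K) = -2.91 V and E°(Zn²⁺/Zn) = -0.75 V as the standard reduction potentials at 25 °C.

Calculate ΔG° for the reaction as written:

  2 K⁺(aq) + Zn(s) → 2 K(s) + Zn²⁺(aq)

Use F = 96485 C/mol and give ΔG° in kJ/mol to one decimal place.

+416.8 kJ/mol

As written, K⁺/K is reduced (cathode) and Zn²⁺/Zn is oxidised (anode), so E°cell = (-2.91) − (-0.75) = -2.16 V.
Balancing electrons gives n = 2.
ΔG° = −nFE° = −(2)(96485)(-2.16) = 416,815 J = +416.8 kJ/mol.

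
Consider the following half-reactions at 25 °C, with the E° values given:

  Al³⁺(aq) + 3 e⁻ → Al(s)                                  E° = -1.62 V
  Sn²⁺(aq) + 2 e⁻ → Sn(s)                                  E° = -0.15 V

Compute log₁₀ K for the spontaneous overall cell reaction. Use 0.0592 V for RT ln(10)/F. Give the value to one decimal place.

Cathode: Sn²⁺/Sn; anode: Al³⁺/Al. E°cell = +1.47 V, n = 6.
log K = nE°cell / 0.0592 = (6)(+1.47) / 0.0592 = 149.0.

149.0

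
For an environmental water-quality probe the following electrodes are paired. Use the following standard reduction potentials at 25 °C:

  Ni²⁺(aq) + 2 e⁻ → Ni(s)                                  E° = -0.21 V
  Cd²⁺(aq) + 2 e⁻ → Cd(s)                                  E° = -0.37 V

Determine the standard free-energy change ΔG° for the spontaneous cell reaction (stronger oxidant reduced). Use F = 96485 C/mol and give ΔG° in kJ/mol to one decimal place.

-30.9 kJ/mol

Ni²⁺/Ni (E° = -0.21 V) is the cathode; Cd²⁺/Cd (E° = -0.37 V) is the anode, so E°cell = +0.16 V.
Balancing electrons gives n = 2 (lcm of 2 and 2).
ΔG° = −nFE° = −(2)(96485)(+0.16) = -30,875 J = -30.9 kJ/mol.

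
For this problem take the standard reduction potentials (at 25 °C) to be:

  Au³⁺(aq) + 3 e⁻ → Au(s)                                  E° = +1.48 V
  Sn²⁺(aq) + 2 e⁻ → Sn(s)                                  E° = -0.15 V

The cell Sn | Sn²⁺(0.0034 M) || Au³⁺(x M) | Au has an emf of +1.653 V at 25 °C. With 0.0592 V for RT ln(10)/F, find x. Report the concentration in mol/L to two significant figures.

0.0029 M

Au³⁺/Au is the cathode, Sn²⁺/Sn the anode: E°cell = +1.63 V, n = 6.
Overall reaction: 2 Au³⁺(aq) + 3 Sn(s) → 2 Au(s) + 3 Sn²⁺(aq); Q = [Sn²⁺]^3/[Au³⁺]^2.
From E = E° − (0.0592/n) log Q: log Q = (E° − E)·n/0.0592 = (+1.63 − (+1.653))·6/0.0592 = -2.3311.
So 2·log[Au³⁺] = 3·log(0.0034) − log Q = -7.4056 − (-2.3311) = -5.0745; log[Au³⁺] = -5.0745 / 2 = -2.5372; [Au³⁺] = 10^(-2.5372) ≈ 0.0029 M.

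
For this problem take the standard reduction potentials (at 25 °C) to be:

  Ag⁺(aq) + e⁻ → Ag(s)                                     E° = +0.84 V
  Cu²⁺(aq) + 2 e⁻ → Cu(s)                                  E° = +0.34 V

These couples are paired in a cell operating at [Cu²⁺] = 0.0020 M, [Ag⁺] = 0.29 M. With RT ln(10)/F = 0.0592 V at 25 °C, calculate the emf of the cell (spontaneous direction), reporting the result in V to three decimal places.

+0.548 V

Ag⁺/Ag is the cathode (higher E°), Cu²⁺/Cu the anode: E°cell = +0.84 − (+0.34) = +0.50 V, n = 2.
Overall: 2 Ag⁺(aq) + Cu(s) → 2 Ag(s) + Cu²⁺(aq)
Q = [Cu²⁺] / ([Ag⁺]^2); log Q = -1.624.
E = E° − (0.0592/n) log Q = +0.50 − (0.0592/2)(-1.624) = +0.548 V.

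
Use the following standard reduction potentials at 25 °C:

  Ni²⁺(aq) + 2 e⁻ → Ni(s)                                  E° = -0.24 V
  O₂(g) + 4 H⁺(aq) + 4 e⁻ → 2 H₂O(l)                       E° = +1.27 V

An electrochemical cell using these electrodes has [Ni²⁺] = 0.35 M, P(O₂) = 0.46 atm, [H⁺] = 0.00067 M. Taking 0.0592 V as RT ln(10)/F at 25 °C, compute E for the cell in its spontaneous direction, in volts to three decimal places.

O₂/H₂O is the cathode (higher E°), Ni²⁺/Ni the anode: E°cell = +1.27 − (-0.24) = +1.51 V, n = 4.
Overall: O₂(g) + 4 H⁺(aq) + 2 Ni(s) → 2 H₂O(l) + 2 Ni²⁺(aq)
Q = [Ni²⁺]^2 / (P(O₂)·[H⁺]^4); log Q = 12.121.
E = E° − (0.0592/n) log Q = +1.51 − (0.0592/4)(12.121) = +1.331 V.

+1.331 V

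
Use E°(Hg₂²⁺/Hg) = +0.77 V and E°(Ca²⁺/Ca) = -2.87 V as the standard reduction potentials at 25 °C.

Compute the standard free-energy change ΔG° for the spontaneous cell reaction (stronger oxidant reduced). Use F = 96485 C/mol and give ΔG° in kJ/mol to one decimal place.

-702.4 kJ/mol

Hg₂²⁺/Hg (E° = +0.77 V) is the cathode; Ca²⁺/Ca (E° = -2.87 V) is the anode, so E°cell = +3.64 V.
Balancing electrons gives n = 2 (lcm of 2 and 2).
ΔG° = −nFE° = −(2)(96485)(+3.64) = -702,411 J = -702.4 kJ/mol.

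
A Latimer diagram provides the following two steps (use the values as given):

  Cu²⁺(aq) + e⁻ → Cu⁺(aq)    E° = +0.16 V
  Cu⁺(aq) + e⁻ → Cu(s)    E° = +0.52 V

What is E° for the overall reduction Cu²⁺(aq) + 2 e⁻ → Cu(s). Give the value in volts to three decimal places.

+0.340 V

Standard free energies of sequential steps add: ΔG°₃ = ΔG°₁ + ΔG°₂, so n₃E°₃ = n₁E°₁ + n₂E°₂.
E°₃ = (1×+0.16 + 1×+0.52) / 2 = (+0.680) / 2 = +0.340 V.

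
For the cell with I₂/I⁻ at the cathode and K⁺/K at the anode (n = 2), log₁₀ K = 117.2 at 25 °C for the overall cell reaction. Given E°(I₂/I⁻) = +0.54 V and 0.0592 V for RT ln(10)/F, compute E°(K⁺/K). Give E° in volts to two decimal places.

E°cell = (0.0592/n)·log K = (0.0592/2)(117.2) = +3.469 V.
Since I₂/I⁻ is the cathode and K⁺/K the anode, E°cell = E°(I₂/I⁻) − E°(K⁺/K).
So E°(K⁺/K) = E°(I₂/I⁻) − E°cell = (+0.54) − (+3.469) = -2.93 V.

-2.93 V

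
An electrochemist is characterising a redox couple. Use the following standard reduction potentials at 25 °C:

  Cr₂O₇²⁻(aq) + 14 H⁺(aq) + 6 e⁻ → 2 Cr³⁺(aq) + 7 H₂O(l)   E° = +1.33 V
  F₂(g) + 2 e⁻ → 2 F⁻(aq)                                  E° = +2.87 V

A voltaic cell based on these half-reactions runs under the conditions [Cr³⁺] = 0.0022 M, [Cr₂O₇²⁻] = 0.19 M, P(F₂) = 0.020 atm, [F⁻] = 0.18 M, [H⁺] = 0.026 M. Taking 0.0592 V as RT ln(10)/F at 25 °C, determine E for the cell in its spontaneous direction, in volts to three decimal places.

F₂/F⁻ is the cathode (higher E°), Cr₂O₇²⁻/Cr³⁺ the anode: E°cell = +2.87 − (+1.33) = +1.54 V, n = 6.
Overall: 3 F₂(g) + 2 Cr³⁺(aq) + 7 H₂O(l) → 6 F⁻(aq) + Cr₂O₇²⁻(aq) + 14 H⁺(aq)
Q = [F⁻]^6·[Cr₂O₇²⁻]·[H⁺]^14 / (P(F₂)^3·[Cr³⁺]^2); log Q = -16.968.
E = E° − (0.0592/n) log Q = +1.54 − (0.0592/6)(-16.968) = +1.707 V.

+1.707 V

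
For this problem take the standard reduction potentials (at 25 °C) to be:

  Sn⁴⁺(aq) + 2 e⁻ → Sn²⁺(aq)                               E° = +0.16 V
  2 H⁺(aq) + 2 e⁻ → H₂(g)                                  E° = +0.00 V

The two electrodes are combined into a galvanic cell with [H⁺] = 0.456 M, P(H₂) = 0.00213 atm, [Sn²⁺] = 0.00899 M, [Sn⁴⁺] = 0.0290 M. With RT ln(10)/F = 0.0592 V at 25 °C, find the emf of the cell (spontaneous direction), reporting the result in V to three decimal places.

Sn⁴⁺/Sn²⁺ is the cathode (higher E°), H⁺/H₂ the anode: E°cell = +0.16 − (+0.00) = +0.16 V, n = 2.
Overall: Sn⁴⁺(aq) + H₂(g) → Sn²⁺(aq) + 2 H⁺(aq)
Q = [Sn²⁺]·[H⁺]^2 / ([Sn⁴⁺]·P(H₂)); log Q = 1.481.
E = E° − (0.0592/n) log Q = +0.16 − (0.0592/2)(1.481) = +0.116 V.

+0.116 V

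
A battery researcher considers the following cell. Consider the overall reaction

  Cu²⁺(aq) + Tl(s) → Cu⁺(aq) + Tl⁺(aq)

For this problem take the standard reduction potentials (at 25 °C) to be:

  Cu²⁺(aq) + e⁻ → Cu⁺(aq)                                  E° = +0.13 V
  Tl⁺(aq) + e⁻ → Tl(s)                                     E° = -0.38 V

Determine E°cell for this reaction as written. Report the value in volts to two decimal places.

The Cu²⁺/Cu⁺ couple has the higher reduction potential, so it is the cathode; Tl⁺/Tl is oxidised at the anode.
E°cell = E°(cathode) − E°(anode) = (+0.13) − (-0.38) = +0.51 V.

+0.51 V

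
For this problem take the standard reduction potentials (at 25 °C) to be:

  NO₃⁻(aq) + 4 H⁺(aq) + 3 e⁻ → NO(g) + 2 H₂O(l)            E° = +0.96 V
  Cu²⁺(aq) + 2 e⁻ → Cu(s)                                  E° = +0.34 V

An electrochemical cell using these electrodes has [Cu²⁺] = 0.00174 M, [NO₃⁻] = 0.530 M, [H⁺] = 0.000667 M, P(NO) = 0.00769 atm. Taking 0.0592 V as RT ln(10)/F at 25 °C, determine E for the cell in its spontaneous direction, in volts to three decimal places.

+0.487 V

NO₃⁻/NO is the cathode (higher E°), Cu²⁺/Cu the anode: E°cell = +0.96 − (+0.34) = +0.62 V, n = 6.
Overall: 2 NO₃⁻(aq) + 8 H⁺(aq) + 3 Cu(s) → 2 NO(g) + 4 H₂O(l) + 3 Cu²⁺(aq)
Q = P(NO)^2·[Cu²⁺]^3 / ([NO₃⁻]^2·[H⁺]^8); log Q = 13.452.
E = E° − (0.0592/n) log Q = +0.62 − (0.0592/6)(13.452) = +0.487 V.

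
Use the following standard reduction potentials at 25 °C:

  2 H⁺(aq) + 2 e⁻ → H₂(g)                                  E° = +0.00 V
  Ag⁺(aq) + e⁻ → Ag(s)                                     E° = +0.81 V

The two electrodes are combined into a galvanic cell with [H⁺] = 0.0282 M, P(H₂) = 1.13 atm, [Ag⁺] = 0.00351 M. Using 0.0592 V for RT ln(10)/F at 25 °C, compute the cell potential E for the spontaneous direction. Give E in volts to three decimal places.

+0.758 V

Ag⁺/Ag is the cathode (higher E°), H⁺/H₂ the anode: E°cell = +0.81 − (+0.00) = +0.81 V, n = 2.
Overall: 2 Ag⁺(aq) + H₂(g) → 2 Ag(s) + 2 H⁺(aq)
Q = [H⁺]^2 / ([Ag⁺]^2·P(H₂)); log Q = 1.757.
E = E° − (0.0592/n) log Q = +0.81 − (0.0592/2)(1.757) = +0.758 V.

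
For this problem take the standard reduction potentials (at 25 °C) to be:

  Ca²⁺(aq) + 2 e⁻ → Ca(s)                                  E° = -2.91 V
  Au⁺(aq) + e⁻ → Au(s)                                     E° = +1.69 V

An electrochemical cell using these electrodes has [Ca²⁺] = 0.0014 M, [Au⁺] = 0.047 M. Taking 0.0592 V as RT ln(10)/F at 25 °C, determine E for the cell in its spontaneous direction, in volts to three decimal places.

+4.606 V

Au⁺/Au is the cathode (higher E°), Ca²⁺/Ca the anode: E°cell = +1.69 − (-2.91) = +4.60 V, n = 2.
Overall: 2 Au⁺(aq) + Ca(s) → 2 Au(s) + Ca²⁺(aq)
Q = [Ca²⁺] / ([Au⁺]^2); log Q = -0.198.
E = E° − (0.0592/n) log Q = +4.60 − (0.0592/2)(-0.198) = +4.606 V.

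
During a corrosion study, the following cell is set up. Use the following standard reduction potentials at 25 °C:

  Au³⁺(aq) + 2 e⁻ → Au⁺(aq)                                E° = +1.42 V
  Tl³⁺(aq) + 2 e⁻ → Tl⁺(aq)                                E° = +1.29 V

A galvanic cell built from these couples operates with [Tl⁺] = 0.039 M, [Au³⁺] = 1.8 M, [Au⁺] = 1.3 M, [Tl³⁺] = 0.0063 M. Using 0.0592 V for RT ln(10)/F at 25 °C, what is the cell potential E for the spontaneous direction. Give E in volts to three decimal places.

Au³⁺/Au⁺ is the cathode (higher E°), Tl³⁺/Tl⁺ the anode: E°cell = +1.42 − (+1.29) = +0.13 V, n = 2.
Overall: Au³⁺(aq) + Tl⁺(aq) → Au⁺(aq) + Tl³⁺(aq)
Q = [Au⁺]·[Tl³⁺] / ([Au³⁺]·[Tl⁺]); log Q = -0.933.
E = E° − (0.0592/n) log Q = +0.13 − (0.0592/2)(-0.933) = +0.158 V.

+0.158 V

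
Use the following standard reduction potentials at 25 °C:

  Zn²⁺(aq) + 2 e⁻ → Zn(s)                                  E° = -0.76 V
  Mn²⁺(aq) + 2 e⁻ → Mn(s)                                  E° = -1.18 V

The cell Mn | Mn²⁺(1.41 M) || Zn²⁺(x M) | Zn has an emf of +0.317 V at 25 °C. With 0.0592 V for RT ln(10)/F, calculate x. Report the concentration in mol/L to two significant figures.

Zn²⁺/Zn is the cathode, Mn²⁺/Mn the anode: E°cell = +0.42 V, n = 2.
Overall reaction: Zn²⁺(aq) + Mn(s) → Zn(s) + Mn²⁺(aq); Q = [Mn²⁺]^1/[Zn²⁺]^1.
From E = E° − (0.0592/n) log Q: log Q = (E° − E)·n/0.0592 = (+0.42 − (+0.317))·2/0.0592 = 3.4797.
So 1·log[Zn²⁺] = 1·log(1.41) − log Q = 0.1492 − (3.4797) = -3.3305; [Zn²⁺] = 10^(-3.3305) ≈ 0.00047 M.

0.00047 M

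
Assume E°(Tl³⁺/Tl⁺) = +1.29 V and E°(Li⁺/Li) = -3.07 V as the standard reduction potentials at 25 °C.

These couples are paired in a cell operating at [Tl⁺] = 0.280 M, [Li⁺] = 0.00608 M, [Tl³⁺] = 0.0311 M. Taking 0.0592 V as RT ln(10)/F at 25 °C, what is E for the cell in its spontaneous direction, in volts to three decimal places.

Tl³⁺/Tl⁺ is the cathode (higher E°), Li⁺/Li the anode: E°cell = +1.29 − (-3.07) = +4.36 V, n = 2.
Overall: Tl³⁺(aq) + 2 Li(s) → Tl⁺(aq) + 2 Li⁺(aq)
Q = [Tl⁺]·[Li⁺]^2 / ([Tl³⁺]); log Q = -3.478.
E = E° − (0.0592/n) log Q = +4.36 − (0.0592/2)(-3.478) = +4.463 V.

+4.463 V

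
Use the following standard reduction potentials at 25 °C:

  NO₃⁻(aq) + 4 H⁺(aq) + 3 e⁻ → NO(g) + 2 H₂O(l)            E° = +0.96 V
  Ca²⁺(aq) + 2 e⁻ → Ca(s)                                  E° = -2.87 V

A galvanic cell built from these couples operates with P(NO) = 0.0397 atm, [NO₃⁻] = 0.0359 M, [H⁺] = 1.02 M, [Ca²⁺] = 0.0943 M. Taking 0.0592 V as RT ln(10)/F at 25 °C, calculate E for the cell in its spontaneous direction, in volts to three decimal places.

NO₃⁻/NO is the cathode (higher E°), Ca²⁺/Ca the anode: E°cell = +0.96 − (-2.87) = +3.83 V, n = 6.
Overall: 2 NO₃⁻(aq) + 8 H⁺(aq) + 3 Ca(s) → 2 NO(g) + 4 H₂O(l) + 3 Ca²⁺(aq)
Q = P(NO)^2·[Ca²⁺]^3 / ([NO₃⁻]^2·[H⁺]^8); log Q = -3.058.
E = E° − (0.0592/n) log Q = +3.83 − (0.0592/6)(-3.058) = +3.860 V.

+3.860 V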